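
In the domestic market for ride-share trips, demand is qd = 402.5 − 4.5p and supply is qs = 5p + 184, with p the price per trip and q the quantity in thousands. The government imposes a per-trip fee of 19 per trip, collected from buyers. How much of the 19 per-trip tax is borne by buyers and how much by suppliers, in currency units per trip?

Buyers bear 10 per trip; suppliers bear 9 per trip.

Before the tax: set 402.5 − 4.5p = 5p + 184 → p* = 23, q* = 299.
With the tax collected from buyers, demand (in seller-price terms) shifts: qd = 402.5 − 4.5(p + 19).
New equilibrium: buyers pay 33, suppliers receive 14, q = 254. (Wedge: pb − ps = 19.)
Burden on buyers: 10; on suppliers: 9. (They sum to 19.)
The less price-elastic side of the market bears the larger share of a per-unit tax.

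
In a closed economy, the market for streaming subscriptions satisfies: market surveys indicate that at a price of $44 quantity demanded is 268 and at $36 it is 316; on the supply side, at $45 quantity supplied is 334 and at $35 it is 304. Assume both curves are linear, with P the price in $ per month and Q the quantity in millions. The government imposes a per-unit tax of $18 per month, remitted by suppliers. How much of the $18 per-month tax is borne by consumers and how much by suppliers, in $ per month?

Consumers bear $6 per month; suppliers bear $12 per month.

Demand slope: (316 − 268)/(36 − 44) = -6, so Qd = 532 − 6P.
Supply slope: (304 − 334)/(35 − 45) = 3, so Qs = 3P + 199.
Before the tax: set 532 − 6P = 3P + 199 → P* = $37, Q* = 310.
With the tax collected from suppliers, supply shifts: Qs = 3(P − 18) + 199.
Solving gives Q = 274 with consumers paying $43 and suppliers receiving $25 (the $18 wedge).
Burden on consumers: $6; on suppliers: $12. (They sum to $18.)
The less price-elastic side of the market bears the larger share of a per-unit tax.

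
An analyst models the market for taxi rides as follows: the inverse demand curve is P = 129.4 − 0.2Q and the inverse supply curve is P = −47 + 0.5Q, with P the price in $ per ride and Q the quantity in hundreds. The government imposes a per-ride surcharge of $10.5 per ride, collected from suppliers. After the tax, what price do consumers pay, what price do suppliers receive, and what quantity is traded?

Rewrite in direct form: Qd = 647 − 5P and Qs = 2P + 94.
Before the tax: set 647 − 5P = 2P + 94 → P* = $79, Q* = 252.
With the tax collected from suppliers, supply shifts: Qs = 2(P − 10.5) + 94.
New equilibrium: consumers pay $82, suppliers receive $71.5, Q = 237. (Wedge: Pb − Ps = 10.5.)
The less price-elastic side of the market bears the larger share of a per-unit tax.

Consumers pay $82; suppliers receive $71.5; quantity = 237.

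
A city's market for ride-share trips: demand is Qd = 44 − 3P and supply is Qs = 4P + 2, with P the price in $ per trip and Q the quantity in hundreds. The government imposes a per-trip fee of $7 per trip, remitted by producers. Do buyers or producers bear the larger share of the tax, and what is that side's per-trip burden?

Before the tax: set 44 − 3P = 4P + 2 → P* = $6, Q* = 26.
With the tax collected from producers, supply shifts: Qs = 4(P − 7) + 2.
Solving gives Q = 14 with buyers paying $10 and producers receiving $3 (the $7 wedge).
Per-trip burden: buyers $4, producers $3.
Buyers take the larger share because demand is less price-elastic here (demand slope 3 vs supply slope 4).

Buyers bear the larger share: $4 per trip.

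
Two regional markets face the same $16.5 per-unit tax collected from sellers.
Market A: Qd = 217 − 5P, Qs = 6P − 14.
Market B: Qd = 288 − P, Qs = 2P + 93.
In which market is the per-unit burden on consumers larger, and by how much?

Market A: pre-tax P* = $21, Q* = 112; post-tax Q = 67; per-unit burden on consumers = $9.
Market B: pre-tax P* = $65, Q* = 223; post-tax Q = 212; per-unit burden on consumers = $11.
Difference: $9 vs $11 → market B is larger by $2.

Market B, by $2.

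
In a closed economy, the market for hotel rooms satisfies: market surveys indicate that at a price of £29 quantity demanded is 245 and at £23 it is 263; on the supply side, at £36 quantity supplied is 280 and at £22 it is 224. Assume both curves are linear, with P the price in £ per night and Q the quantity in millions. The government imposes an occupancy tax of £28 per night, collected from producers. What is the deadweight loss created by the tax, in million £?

Demand slope: (263 − 245)/(23 − 29) = -3, so Qd = 332 − 3P.
Supply slope: (224 − 280)/(22 − 36) = 4, so Qs = 4P + 136.
Before the tax: set 332 − 3P = 4P + 136 → P* = £28, Q* = 248.
With the tax collected from producers, supply shifts: Qs = 4(P − 28) + 136.
Solving gives Q = 200 with buyers paying £44 and producers receiving £16 (the £28 wedge).
Quantity falls by |ΔQ| = |248 − 200| = 48.
DWL = ½ · t · |ΔQ| = ½ · 28 · 48 = £672.

Deadweight loss = £672 million.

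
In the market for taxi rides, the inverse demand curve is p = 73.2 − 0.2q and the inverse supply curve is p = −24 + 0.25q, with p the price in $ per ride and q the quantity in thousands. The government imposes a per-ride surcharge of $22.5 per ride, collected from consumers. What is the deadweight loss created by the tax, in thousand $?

Rewrite in direct form: qd = 366 − 5p and qs = 4p + 96.
Before the tax: set 366 − 5p = 4p + 96 → p* = $30, q* = 216.
With the tax collected from consumers, demand (in seller-price terms) shifts: qd = 366 − 5(p + 22.5).
Solving gives q = 166 with consumers paying $40 and sellers receiving $17.5 (the $22.5 wedge).
Quantity falls by |ΔQ| = |216 − 166| = 50.
DWL = ½ · t · |ΔQ| = ½ · 22.5 · 50 = $562.5.

Deadweight loss = $562.5 thousand.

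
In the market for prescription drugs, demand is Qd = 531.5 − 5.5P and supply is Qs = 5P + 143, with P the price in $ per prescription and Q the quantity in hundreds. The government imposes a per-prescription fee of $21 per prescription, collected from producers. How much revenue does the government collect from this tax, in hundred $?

Tax revenue = $5733 hundred.

Before the tax: set 531.5 − 5.5P = 5P + 143 → P* = $37, Q* = 328.
With the tax collected from producers, supply shifts: Qs = 5(P − 21) + 143.
Solving gives Q = 273 with buyers paying $47 and producers receiving $26 (the $21 wedge).
Revenue = t · Q = 21 · 273 = $5733.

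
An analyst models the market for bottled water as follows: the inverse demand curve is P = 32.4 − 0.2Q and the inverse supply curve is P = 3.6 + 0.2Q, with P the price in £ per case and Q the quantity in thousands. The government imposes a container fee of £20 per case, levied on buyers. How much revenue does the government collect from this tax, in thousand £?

Inverting to Q(P) form: Qd = 162 − 5P; Qs = 5P − 18.
Before the tax: set 162 − 5P = 5P − 18 → P* = £18, Q* = 72.
With the tax collected from buyers, demand (in seller-price terms) shifts: Qd = 162 − 5(P + 20).
Solving gives Q = 22 with buyers paying £28 and producers receiving £8 (the £20 wedge).
Revenue = t · Q = 20 · 22 = £440.

Tax revenue = £440 thousand.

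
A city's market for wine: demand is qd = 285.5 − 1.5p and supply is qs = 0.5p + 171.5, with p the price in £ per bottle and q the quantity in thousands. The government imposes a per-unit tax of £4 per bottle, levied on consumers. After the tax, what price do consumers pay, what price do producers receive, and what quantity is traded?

Consumers pay £58; producers receive £54; quantity = 198.5.

Before the tax: set 285.5 − 1.5p = 0.5p + 171.5 → p* = £57, q* = 200.
With the tax collected from consumers, demand (in seller-price terms) shifts: qd = 285.5 − 1.5(p + 4).
New equilibrium: consumers pay £58, producers receive £54, q = 198.5. (Wedge: pb − ps = 4.)
The less price-elastic side of the market bears the larger share of a per-unit tax.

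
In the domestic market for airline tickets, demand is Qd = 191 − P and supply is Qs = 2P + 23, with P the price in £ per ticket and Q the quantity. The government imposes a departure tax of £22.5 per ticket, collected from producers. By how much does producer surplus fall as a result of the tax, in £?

Without the tax, 191 − P = 2P + 23 gives 3P = 168, so P* = £56 and Q* = 135.
With the tax collected from producers, supply shifts: Qs = 2(P − 22.5) + 23.
Solving gives Q = 120 with buyers paying £71 and producers receiving £48.5 (the £22.5 wedge).
ΔPS is the trapezoid between Q = 120 and Q = 135 of height £7.5: ½ · (135 + 120) · 7.5 = £956.25.

Producer surplus falls by £956.25.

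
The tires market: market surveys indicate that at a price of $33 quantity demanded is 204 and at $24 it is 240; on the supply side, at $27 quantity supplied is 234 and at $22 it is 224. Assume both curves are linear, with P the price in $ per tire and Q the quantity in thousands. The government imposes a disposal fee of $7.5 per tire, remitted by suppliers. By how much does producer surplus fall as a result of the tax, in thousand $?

Demand slope: (240 − 204)/(24 − 33) = -4, so Qd = 336 − 4P.
Supply slope: (224 − 234)/(22 − 27) = 2, so Qs = 2P + 180.
Without the tax, 336 − 4P = 2P + 180 gives 6P = 156, so P* = $26 and Q* = 232.
With the tax collected from suppliers, supply shifts: Qs = 2(P − 7.5) + 180.
New equilibrium: buyers pay $28.5, suppliers receive $21, Q = 222. (Wedge: Pb − Ps = 7.5.)
ΔPS is the trapezoid between Q = 222 and Q = 232 of height $5: ½ · (232 + 222) · 5 = $1135.

Producer surplus falls by $1135 thousand.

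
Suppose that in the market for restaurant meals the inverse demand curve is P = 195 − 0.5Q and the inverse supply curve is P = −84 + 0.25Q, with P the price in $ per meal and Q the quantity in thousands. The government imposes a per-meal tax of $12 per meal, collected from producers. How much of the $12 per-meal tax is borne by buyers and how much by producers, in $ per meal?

Rewrite in direct form: Qd = 390 − 2P and Qs = 4P + 336.
Before the tax: set 390 − 2P = 4P + 336 → P* = $9, Q* = 372.
With the tax collected from producers, supply shifts: Qs = 4(P − 12) + 336.
New equilibrium: buyers pay $17, producers receive $5, Q = 356. (Wedge: Pb − Ps = 12.)
Burden on buyers: $8; on producers: $4. (They sum to $12.)
The less price-elastic side of the market bears the larger share of a per-unit tax.

Buyers bear $8 per meal; producers bear $4 per meal.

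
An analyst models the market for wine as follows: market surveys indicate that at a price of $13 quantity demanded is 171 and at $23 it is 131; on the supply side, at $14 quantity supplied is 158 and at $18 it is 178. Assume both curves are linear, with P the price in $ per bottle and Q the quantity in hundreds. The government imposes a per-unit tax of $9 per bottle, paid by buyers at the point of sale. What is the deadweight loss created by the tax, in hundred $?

Demand slope: (131 − 171)/(23 − 13) = -4, so Qd = 223 − 4P.
Supply slope: (178 − 158)/(18 − 14) = 5, so Qs = 5P + 88.
Without the tax, 223 − 4P = 5P + 88 gives 9P = 135, so P* = $15 and Q* = 163.
With the tax collected from buyers, demand (in seller-price terms) shifts: Qd = 223 − 4(P + 9).
New equilibrium: buyers pay $20, sellers receive $11, Q = 143. (Wedge: Pb − Ps = 9.)
Quantity falls by |ΔQ| = |163 − 143| = 20.
DWL = ½ · t · |ΔQ| = ½ · 9 · 20 = $90.

Deadweight loss = $90 hundred.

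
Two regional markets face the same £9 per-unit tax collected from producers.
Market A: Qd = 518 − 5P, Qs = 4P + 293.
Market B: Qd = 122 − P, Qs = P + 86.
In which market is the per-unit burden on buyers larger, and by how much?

Market B, by £0.5.

Market A: pre-tax P* = £25, Q* = 393; post-tax Q = 373; per-unit burden on buyers = £4.
Market B: pre-tax P* = £18, Q* = 104; post-tax Q = 99.5; per-unit burden on buyers = £4.5.
Difference: £4 vs £4.5 → market B is larger by £0.5.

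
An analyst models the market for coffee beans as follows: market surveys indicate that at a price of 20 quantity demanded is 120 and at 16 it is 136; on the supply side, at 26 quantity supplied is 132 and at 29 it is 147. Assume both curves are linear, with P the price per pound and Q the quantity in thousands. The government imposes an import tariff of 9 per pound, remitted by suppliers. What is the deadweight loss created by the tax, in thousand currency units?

Demand slope: (136 − 120)/(16 − 20) = -4, so Qd = 200 − 4P.
Supply slope: (147 − 132)/(29 − 26) = 5, so Qs = 5P + 2.
Without the tax, 200 − 4P = 5P + 2 gives 9P = 198, so P* = 22 and Q* = 112.
With the tax collected from suppliers, supply shifts: Qs = 5(P − 9) + 2.
Solving gives Q = 92 with consumers paying 27 and suppliers receiving 18 (the 9 wedge).
Quantity falls by |ΔQ| = |112 − 92| = 20.
DWL = ½ · t · |ΔQ| = ½ · 9 · 20 = 90.

Deadweight loss = 90 thousand.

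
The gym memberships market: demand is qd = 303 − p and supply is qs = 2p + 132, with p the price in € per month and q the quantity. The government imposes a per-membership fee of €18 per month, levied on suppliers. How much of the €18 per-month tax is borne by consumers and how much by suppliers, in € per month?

Before the tax: set 303 − p = 2p + 132 → p* = €57, q* = 246.
With the tax collected from suppliers, supply shifts: qs = 2(p − 18) + 132.
New equilibrium: consumers pay €69, suppliers receive €51, q = 234. (Wedge: pb − ps = 18.)
Burden on consumers: €12; on suppliers: €6. (They sum to €18.)

Consumers bear €12 per month; suppliers bear €6 per month.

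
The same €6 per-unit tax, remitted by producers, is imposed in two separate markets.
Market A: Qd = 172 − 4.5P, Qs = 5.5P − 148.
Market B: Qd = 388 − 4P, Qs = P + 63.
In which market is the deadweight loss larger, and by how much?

Market A, by €30.15.

Market A: pre-tax P* = €32, Q* = 28; post-tax Q = 13.15; deadweight loss = €44.55.
Market B: pre-tax P* = €65, Q* = 128; post-tax Q = 123.2; deadweight loss = €14.4.
Difference: €44.55 vs €14.4 → market A is larger by €30.15.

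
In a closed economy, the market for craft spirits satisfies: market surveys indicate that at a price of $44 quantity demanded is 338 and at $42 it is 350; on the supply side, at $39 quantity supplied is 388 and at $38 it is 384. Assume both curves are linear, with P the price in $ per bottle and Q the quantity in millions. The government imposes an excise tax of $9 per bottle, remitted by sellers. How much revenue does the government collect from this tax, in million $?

Demand slope: (350 − 338)/(42 − 44) = -6, so Qd = 602 − 6P.
Supply slope: (384 − 388)/(38 − 39) = 4, so Qs = 4P + 232.
Before the tax: set 602 − 6P = 4P + 232 → P* = $37, Q* = 380.
With the tax collected from sellers, supply shifts: Qs = 4(P − 9) + 232.
Solving gives Q = 358.4 with buyers paying $40.6 and sellers receiving $31.6 (the $9 wedge).
Revenue = t · Q = 9 · 358.4 = $3225.6.

Tax revenue = $3225.6 million.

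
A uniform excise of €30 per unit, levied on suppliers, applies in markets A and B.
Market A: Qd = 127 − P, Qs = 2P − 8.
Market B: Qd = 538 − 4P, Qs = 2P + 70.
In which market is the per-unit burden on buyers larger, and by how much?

Market A, by €10.

Market A: pre-tax P* = €45, Q* = 82; post-tax Q = 62; per-unit burden on buyers = €20.
Market B: pre-tax P* = €78, Q* = 226; post-tax Q = 186; per-unit burden on buyers = €10.
Difference: €20 vs €10 → market A is larger by €10.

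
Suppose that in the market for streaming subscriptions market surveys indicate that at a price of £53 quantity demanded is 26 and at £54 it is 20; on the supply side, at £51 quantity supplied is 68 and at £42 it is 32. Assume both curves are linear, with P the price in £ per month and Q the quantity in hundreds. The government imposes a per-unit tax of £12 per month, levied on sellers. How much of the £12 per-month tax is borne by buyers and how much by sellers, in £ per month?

Buyers bear £4.8 per month; sellers bear £7.2 per month.

Demand slope: (20 − 26)/(54 − 53) = -6, so Qd = 344 − 6P.
Supply slope: (32 − 68)/(42 − 51) = 4, so Qs = 4P − 136.
Without the tax, 344 − 6P = 4P − 136 gives 10P = 480, so P* = £48 and Q* = 56.
With the tax collected from sellers, supply shifts: Qs = 4(P − 12) − 136.
Solving gives Q = 27.2 with buyers paying £52.8 and sellers receiving £40.8 (the £12 wedge).
Burden on buyers: £4.8; on sellers: £7.2. (They sum to £12.)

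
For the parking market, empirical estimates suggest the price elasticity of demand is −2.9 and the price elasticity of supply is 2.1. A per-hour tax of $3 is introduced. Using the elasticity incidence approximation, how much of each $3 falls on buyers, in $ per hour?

Incidence ratio: buyers' share ≈ εs / (εs + |εd|) = 2.1 / (2.1 + 2.9) = 0.42.
So buyers bear ≈ 0.42 × $3 = $1.26; sellers bear $1.74.

Buyers bear ≈ $1.26 per hour.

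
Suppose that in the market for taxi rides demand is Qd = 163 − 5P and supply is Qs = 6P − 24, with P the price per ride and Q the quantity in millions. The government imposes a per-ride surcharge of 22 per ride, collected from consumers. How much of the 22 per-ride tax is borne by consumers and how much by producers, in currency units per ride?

Before the tax: set 163 − 5P = 6P − 24 → P* = 17, Q* = 78.
With the tax collected from consumers, demand (in seller-price terms) shifts: Qd = 163 − 5(P + 22).
New equilibrium: consumers pay 29, producers receive 7, Q = 18. (Wedge: Pb − Ps = 22.)
Burden on consumers: 12; on producers: 10. (They sum to 22.)

Consumers bear 12 per ride; producers bear 10 per ride.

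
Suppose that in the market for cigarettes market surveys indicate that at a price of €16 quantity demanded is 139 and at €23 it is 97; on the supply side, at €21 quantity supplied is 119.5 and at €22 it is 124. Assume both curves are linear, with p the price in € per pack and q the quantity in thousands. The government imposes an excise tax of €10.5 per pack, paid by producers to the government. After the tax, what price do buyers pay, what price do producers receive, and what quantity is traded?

Buyers pay €24.5; producers receive €14; quantity = 88.

Demand slope: (97 − 139)/(23 − 16) = -6, so qd = 235 − 6p.
Supply slope: (124 − 119.5)/(22 − 21) = 4.5, so qs = 4.5p + 25.
Without the tax, 235 − 6p = 4.5p + 25 gives 10.5p = 210, so p* = €20 and q* = 115.
With the tax collected from producers, supply shifts: qs = 4.5(p − 10.5) + 25.
Solving gives q = 88 with buyers paying €24.5 and producers receiving €14 (the €10.5 wedge).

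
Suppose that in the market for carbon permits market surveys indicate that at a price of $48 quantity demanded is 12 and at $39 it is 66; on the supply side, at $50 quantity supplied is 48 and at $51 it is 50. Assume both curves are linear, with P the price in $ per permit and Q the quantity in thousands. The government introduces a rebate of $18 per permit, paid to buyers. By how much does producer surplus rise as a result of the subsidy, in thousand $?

Producer surplus rises by $668.25 thousand.

Demand slope: (66 − 12)/(39 − 48) = -6, so Qd = 300 − 6P.
Supply slope: (50 − 48)/(51 − 50) = 2, so Qs = 2P − 52.
Before the subsidy: set 300 − 6P = 2P − 52 → P* = $44, Q* = 36.
With a per-unit subsidy paid to buyers, each effectively pays P − 18, so demand becomes Qd = 300 − 6(P − 18).
Solving gives Q = 63 with buyers paying $39.5 and suppliers receiving $57.5 (the $18 wedge).
ΔPS is the trapezoid between Q = 63 and Q = 36 of height $13.5: ½ · (36 + 63) · 13.5 = $668.25.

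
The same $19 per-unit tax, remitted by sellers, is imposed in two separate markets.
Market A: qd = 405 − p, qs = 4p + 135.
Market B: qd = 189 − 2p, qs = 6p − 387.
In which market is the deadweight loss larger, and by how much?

Market B, by $126.35.

Market A: pre-tax p* = $54, q* = 351; post-tax q = 335.8; deadweight loss = $144.4.
Market B: pre-tax p* = $72, q* = 45; post-tax q = 16.5; deadweight loss = $270.75.
Difference: $144.4 vs $270.75 → market B is larger by $126.35.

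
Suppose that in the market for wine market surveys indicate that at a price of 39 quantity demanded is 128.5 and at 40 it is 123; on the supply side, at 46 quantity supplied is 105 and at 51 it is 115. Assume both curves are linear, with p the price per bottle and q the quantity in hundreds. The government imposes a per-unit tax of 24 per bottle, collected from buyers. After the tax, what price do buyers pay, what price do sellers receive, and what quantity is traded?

Demand slope: (123 − 128.5)/(40 − 39) = -5.5, so qd = 343 − 5.5p.
Supply slope: (115 − 105)/(51 − 46) = 2, so qs = 2p + 13.
Before the tax: set 343 − 5.5p = 2p + 13 → p* = 44, q* = 101.
With the tax collected from buyers, demand (in seller-price terms) shifts: qd = 343 − 5.5(p + 24).
Solving gives q = 65.8 with buyers paying 50.4 and sellers receiving 26.4 (the 24 wedge).

Buyers pay 50.4; sellers receive 26.4; quantity = 65.8.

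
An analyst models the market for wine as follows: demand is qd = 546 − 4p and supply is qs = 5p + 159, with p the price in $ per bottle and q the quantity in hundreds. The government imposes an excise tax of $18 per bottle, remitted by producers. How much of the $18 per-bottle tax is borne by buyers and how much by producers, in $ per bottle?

Buyers bear $10 per bottle; producers bear $8 per bottle.

Before the tax: set 546 − 4p = 5p + 159 → p* = $43, q* = 374.
With the tax collected from producers, supply shifts: qs = 5(p − 18) + 159.
New equilibrium: buyers pay $53, producers receive $35, q = 334. (Wedge: pb − ps = 18.)
Burden on buyers: $10; on producers: $8. (They sum to $18.)
The less price-elastic side of the market bears the larger share of a per-unit tax.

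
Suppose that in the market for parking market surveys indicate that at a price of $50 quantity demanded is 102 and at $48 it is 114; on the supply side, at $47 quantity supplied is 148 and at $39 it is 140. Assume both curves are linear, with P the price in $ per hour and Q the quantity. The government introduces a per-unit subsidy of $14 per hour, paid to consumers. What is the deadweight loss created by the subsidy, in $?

Deadweight loss = $84.

Demand slope: (114 − 102)/(48 − 50) = -6, so Qd = 402 − 6P.
Supply slope: (140 − 148)/(39 − 47) = 1, so Qs = P + 101.
Without the subsidy, 402 − 6P = P + 101 gives 7P = 301, so P* = $43 and Q* = 144.
With a per-unit subsidy paid to consumers, each effectively pays P − 14, so demand becomes Qd = 402 − 6(P − 14).
New equilibrium: consumers pay $41, sellers receive $55, Q = 156. (Wedge: Pb − Ps = −14.)
Quantity rises by |ΔQ| = |144 − 156| = 12.
DWL = ½ · t · |ΔQ| = ½ · 14 · 12 = $84.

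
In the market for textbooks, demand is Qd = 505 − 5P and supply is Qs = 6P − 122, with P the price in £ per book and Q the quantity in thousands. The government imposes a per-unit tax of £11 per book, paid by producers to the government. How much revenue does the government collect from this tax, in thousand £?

Without the tax, 505 − 5P = 6P − 122 gives 11P = 627, so P* = £57 and Q* = 220.
With the tax collected from producers, supply shifts: Qs = 6(P − 11) − 122.
New equilibrium: consumers pay £63, producers receive £52, Q = 190. (Wedge: Pb − Ps = 11.)
Revenue = t · Q = 11 · 190 = £2090.

Tax revenue = £2090 thousand.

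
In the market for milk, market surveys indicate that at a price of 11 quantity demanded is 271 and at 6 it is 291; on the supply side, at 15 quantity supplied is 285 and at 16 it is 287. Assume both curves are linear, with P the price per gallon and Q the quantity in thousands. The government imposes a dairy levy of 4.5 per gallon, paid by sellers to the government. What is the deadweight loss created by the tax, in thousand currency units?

Deadweight loss = 13.5 thousand.

Demand slope: (291 − 271)/(6 − 11) = -4, so Qd = 315 − 4P.
Supply slope: (287 − 285)/(16 − 15) = 2, so Qs = 2P + 255.
Without the tax, 315 − 4P = 2P + 255 gives 6P = 60, so P* = 10 and Q* = 275.
With the tax collected from sellers, supply shifts: Qs = 2(P − 4.5) + 255.
Solving gives Q = 269 with consumers paying 11.5 and sellers receiving 7 (the 4.5 wedge).
Quantity falls by |ΔQ| = |275 − 269| = 6.
DWL = ½ · t · |ΔQ| = ½ · 4.5 · 6 = 13.5.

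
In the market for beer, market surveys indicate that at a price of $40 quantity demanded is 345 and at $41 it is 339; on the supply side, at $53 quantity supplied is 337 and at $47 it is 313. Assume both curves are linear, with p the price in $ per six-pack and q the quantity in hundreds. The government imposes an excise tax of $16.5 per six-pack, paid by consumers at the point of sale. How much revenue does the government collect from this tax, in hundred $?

Demand slope: (339 − 345)/(41 − 40) = -6, so qd = 585 − 6p.
Supply slope: (313 − 337)/(47 − 53) = 4, so qs = 4p + 125.
Before the tax: set 585 − 6p = 4p + 125 → p* = $46, q* = 309.
With the tax collected from consumers, demand (in seller-price terms) shifts: qd = 585 − 6(p + 16.5).
Solving gives q = 269.4 with consumers paying $52.6 and producers receiving $36.1 (the $16.5 wedge).
Revenue = t · Q = 16.5 · 269.4 = $4445.1.

Tax revenue = $4445.1 hundred.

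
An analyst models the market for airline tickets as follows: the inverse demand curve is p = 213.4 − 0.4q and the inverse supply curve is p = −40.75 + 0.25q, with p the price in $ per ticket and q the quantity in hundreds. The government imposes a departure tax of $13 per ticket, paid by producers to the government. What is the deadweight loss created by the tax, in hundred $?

Deadweight loss = $130 hundred.

Rewrite in direct form: qd = 533.5 − 2.5p and qs = 4p + 163.
Without the tax, 533.5 − 2.5p = 4p + 163 gives 6.5p = 370.5, so p* = $57 and q* = 391.
With the tax collected from producers, supply shifts: qs = 4(p − 13) + 163.
Solving gives q = 371 with consumers paying $65 and producers receiving $52 (the $13 wedge).
Quantity falls by |ΔQ| = |391 − 371| = 20.
DWL = ½ · t · |ΔQ| = ½ · 13 · 20 = $130.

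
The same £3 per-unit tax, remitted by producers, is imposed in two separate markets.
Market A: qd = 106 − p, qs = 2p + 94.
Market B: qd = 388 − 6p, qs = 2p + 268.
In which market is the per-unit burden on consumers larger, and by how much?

Market A, by £1.25.

Market A: pre-tax p* = £4, q* = 102; post-tax q = 100; per-unit burden on consumers = £2.
Market B: pre-tax p* = £15, q* = 298; post-tax q = 293.5; per-unit burden on consumers = £0.75.
Difference: £2 vs £0.75 → market A is larger by £1.25.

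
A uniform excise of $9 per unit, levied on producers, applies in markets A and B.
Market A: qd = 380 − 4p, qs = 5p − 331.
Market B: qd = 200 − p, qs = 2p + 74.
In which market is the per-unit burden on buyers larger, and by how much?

Market B, by $1.

Market A: pre-tax p* = $79, q* = 64; post-tax q = 44; per-unit burden on buyers = $5.
Market B: pre-tax p* = $42, q* = 158; post-tax q = 152; per-unit burden on buyers = $6.
Difference: $5 vs $6 → market B is larger by $1.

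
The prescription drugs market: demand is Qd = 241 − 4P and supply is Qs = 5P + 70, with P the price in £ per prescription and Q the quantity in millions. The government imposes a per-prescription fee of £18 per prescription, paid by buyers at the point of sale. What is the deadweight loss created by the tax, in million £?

Deadweight loss = £360 million.

Before the tax: set 241 − 4P = 5P + 70 → P* = £19, Q* = 165.
With the tax collected from buyers, demand (in seller-price terms) shifts: Qd = 241 − 4(P + 18).
New equilibrium: buyers pay £29, sellers receive £11, Q = 125. (Wedge: Pb − Ps = 18.)
Quantity falls by |ΔQ| = |165 − 125| = 40.
DWL = ½ · t · |ΔQ| = ½ · 18 · 40 = £360.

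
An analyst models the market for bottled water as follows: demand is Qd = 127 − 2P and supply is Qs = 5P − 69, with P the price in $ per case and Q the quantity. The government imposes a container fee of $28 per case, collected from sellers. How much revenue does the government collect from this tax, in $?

Without the tax, 127 − 2P = 5P − 69 gives 7P = 196, so P* = $28 and Q* = 71.
With the tax collected from sellers, supply shifts: Qs = 5(P − 28) − 69.
New equilibrium: consumers pay $48, sellers receive $20, Q = 31. (Wedge: Pb − Ps = 28.)
Revenue = t · Q = 28 · 31 = $868.

Tax revenue = $868.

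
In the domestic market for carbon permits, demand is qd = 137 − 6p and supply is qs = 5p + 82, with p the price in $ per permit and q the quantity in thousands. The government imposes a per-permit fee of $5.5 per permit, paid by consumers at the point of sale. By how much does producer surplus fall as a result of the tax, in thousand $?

Before the tax: set 137 − 6p = 5p + 82 → p* = $5, q* = 107.
With the tax collected from consumers, demand (in seller-price terms) shifts: qd = 137 − 6(p + 5.5).
Solving gives q = 92 with consumers paying $7.5 and suppliers receiving $2 (the $5.5 wedge).
ΔPS is the trapezoid between Q = 92 and Q = 107 of height $3: ½ · (107 + 92) · 3 = $298.5.

Producer surplus falls by $298.5 thousand.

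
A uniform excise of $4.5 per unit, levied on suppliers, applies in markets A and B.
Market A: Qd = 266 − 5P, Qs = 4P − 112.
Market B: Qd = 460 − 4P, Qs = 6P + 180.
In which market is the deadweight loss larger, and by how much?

Market B, by $1.8.

Market A: pre-tax P* = $42, Q* = 56; post-tax Q = 46; deadweight loss = $22.5.
Market B: pre-tax P* = $28, Q* = 348; post-tax Q = 337.2; deadweight loss = $24.3.
Difference: $22.5 vs $24.3 → market B is larger by $1.8.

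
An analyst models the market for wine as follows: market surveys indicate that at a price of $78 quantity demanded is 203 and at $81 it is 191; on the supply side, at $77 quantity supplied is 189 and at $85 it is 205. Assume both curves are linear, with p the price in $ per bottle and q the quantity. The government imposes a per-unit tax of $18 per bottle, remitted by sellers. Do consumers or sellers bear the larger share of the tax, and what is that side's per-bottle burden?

Sellers bear the larger share: $12 per bottle.

Demand slope: (191 − 203)/(81 − 78) = -4, so qd = 515 − 4p.
Supply slope: (205 − 189)/(85 − 77) = 2, so qs = 2p + 35.
Before the tax: set 515 − 4p = 2p + 35 → p* = $80, q* = 195.
With the tax collected from sellers, supply shifts: qs = 2(p − 18) + 35.
Solving gives q = 171 with consumers paying $86 and sellers receiving $68 (the $18 wedge).
Per-bottle burden: consumers $6, sellers $12.
Sellers take the larger share because supply is less price-elastic here (demand slope 4 vs supply slope 2).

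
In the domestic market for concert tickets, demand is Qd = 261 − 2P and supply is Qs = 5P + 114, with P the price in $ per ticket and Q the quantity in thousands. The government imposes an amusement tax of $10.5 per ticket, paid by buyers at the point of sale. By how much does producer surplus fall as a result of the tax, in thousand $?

Producer surplus falls by $634.5 thousand.

Before the tax: set 261 − 2P = 5P + 114 → P* = $21, Q* = 219.
With the tax collected from buyers, demand (in seller-price terms) shifts: Qd = 261 − 2(P + 10.5).
Solving gives Q = 204 with buyers paying $28.5 and suppliers receiving $18 (the $10.5 wedge).
ΔPS is the trapezoid between Q = 204 and Q = 219 of height $3: ½ · (219 + 204) · 3 = $634.5.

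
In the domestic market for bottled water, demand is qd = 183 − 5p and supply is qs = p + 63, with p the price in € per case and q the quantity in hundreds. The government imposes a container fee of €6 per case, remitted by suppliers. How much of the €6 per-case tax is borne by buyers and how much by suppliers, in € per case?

Without the tax, 183 − 5p = p + 63 gives 6p = 120, so p* = €20 and q* = 83.
With the tax collected from suppliers, supply shifts: qs = (p − 6) + 63.
Solving gives q = 78 with buyers paying €21 and suppliers receiving €15 (the €6 wedge).
Burden on buyers: €1; on suppliers: €5. (They sum to €6.)
The less price-elastic side of the market bears the larger share of a per-unit tax.

Buyers bear €1 per case; suppliers bear €5 per case.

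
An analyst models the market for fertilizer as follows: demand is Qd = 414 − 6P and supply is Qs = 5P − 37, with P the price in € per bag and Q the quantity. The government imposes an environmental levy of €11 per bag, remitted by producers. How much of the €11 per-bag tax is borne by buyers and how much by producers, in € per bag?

Buyers bear €5 per bag; producers bear €6 per bag.

Without the tax, 414 − 6P = 5P − 37 gives 11P = 451, so P* = €41 and Q* = 168.
With the tax collected from producers, supply shifts: Qs = 5(P − 11) − 37.
Solving gives Q = 138 with buyers paying €46 and producers receiving €35 (the €11 wedge).
Burden on buyers: €5; on producers: €6. (They sum to €11.)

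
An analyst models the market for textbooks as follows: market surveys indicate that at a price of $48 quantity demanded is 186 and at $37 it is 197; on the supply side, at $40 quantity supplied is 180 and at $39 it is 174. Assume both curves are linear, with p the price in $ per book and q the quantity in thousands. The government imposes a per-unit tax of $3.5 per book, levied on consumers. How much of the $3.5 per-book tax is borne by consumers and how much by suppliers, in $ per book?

Consumers bear $3 per book; suppliers bear $0.5 per book.

Demand slope: (197 − 186)/(37 − 48) = -1, so qd = 234 − p.
Supply slope: (174 − 180)/(39 − 40) = 6, so qs = 6p − 60.
Without the tax, 234 − p = 6p − 60 gives 7p = 294, so p* = $42 and q* = 192.
With the tax collected from consumers, demand (in seller-price terms) shifts: qd = 234 − (p + 3.5).
Solving gives q = 189 with consumers paying $45 and suppliers receiving $41.5 (the $3.5 wedge).
Burden on consumers: $3; on suppliers: $0.5. (They sum to $3.5.)
The less price-elastic side of the market bears the larger share of a per-unit tax.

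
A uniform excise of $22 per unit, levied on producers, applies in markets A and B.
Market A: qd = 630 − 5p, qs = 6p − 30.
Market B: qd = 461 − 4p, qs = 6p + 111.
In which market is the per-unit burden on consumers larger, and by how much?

Market B, by $1.2.

Market A: pre-tax p* = $60, q* = 330; post-tax q = 270; per-unit burden on consumers = $12.
Market B: pre-tax p* = $35, q* = 321; post-tax q = 268.2; per-unit burden on consumers = $13.2.
Difference: $12 vs $13.2 → market B is larger by $1.2.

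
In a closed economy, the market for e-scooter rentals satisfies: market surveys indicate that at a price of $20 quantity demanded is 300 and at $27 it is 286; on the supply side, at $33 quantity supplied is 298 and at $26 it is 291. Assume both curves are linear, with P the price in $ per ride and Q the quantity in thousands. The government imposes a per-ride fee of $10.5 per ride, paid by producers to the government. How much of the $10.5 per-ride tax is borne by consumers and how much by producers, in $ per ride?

Demand slope: (286 − 300)/(27 − 20) = -2, so Qd = 340 − 2P.
Supply slope: (291 − 298)/(26 − 33) = 1, so Qs = P + 265.
Before the tax: set 340 − 2P = P + 265 → P* = $25, Q* = 290.
With the tax collected from producers, supply shifts: Qs = (P − 10.5) + 265.
New equilibrium: consumers pay $28.5, producers receive $18, Q = 283. (Wedge: Pb − Ps = 10.5.)
Burden on consumers: $3.5; on producers: $7. (They sum to $10.5.)
The less price-elastic side of the market bears the larger share of a per-unit tax.

Consumers bear $3.5 per ride; producers bear $7 per ride.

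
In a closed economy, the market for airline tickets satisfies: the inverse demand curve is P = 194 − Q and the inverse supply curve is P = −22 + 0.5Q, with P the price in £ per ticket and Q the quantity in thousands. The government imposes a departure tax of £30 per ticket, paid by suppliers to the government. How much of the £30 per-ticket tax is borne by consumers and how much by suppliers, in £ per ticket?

Consumers bear £20 per ticket; suppliers bear £10 per ticket.

Inverting to Q(P) form: Qd = 194 − P; Qs = 2P + 44.
Before the tax: set 194 − P = 2P + 44 → P* = £50, Q* = 144.
With the tax collected from suppliers, supply shifts: Qs = 2(P − 30) + 44.
New equilibrium: consumers pay £70, suppliers receive £40, Q = 124. (Wedge: Pb − Ps = 30.)
Burden on consumers: £20; on suppliers: £10. (They sum to £30.)
The less price-elastic side of the market bears the larger share of a per-unit tax.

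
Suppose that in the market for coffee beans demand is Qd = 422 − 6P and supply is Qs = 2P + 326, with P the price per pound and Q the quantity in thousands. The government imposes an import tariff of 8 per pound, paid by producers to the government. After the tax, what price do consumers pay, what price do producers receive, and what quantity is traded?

Consumers pay 14; producers receive 6; quantity = 338.

Before the tax: set 422 − 6P = 2P + 326 → P* = 12, Q* = 350.
With the tax collected from producers, supply shifts: Qs = 2(P − 8) + 326.
New equilibrium: consumers pay 14, producers receive 6, Q = 338. (Wedge: Pb − Ps = 8.)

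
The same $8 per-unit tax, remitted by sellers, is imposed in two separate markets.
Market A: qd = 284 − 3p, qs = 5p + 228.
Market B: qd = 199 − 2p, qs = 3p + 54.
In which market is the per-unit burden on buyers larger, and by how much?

Market A: pre-tax p* = $7, q* = 263; post-tax q = 248; per-unit burden on buyers = $5.
Market B: pre-tax p* = $29, q* = 141; post-tax q = 131.4; per-unit burden on buyers = $4.8.
Difference: $5 vs $4.8 → market A is larger by $0.2.

Market A, by $0.2.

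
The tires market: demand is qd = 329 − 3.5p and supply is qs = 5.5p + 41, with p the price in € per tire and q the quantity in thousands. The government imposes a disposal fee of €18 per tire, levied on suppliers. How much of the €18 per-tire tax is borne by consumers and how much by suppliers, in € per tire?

Consumers bear €11 per tire; suppliers bear €7 per tire.

Without the tax, 329 − 3.5p = 5.5p + 41 gives 9p = 288, so p* = €32 and q* = 217.
With the tax collected from suppliers, supply shifts: qs = 5.5(p − 18) + 41.
New equilibrium: consumers pay €43, suppliers receive €25, q = 178.5. (Wedge: pb − ps = 18.)
Burden on consumers: €11; on suppliers: €7. (They sum to €18.)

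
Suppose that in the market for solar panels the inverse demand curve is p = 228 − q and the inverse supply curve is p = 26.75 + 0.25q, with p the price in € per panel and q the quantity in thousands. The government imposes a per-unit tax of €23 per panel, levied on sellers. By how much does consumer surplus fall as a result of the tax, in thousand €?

Inverting to q(p) form: qd = 228 − p; qs = 4p − 107.
Before the tax: set 228 − p = 4p − 107 → p* = €67, q* = 161.
With the tax collected from sellers, supply shifts: qs = 4(p − 23) − 107.
Solving gives q = 142.6 with consumers paying €85.4 and sellers receiving €62.4 (the €23 wedge).
ΔCS is the trapezoid between Q = 142.6 and Q = 161 of height €18.4: ½ · (161 + 142.6) · 18.4 = €2793.12.

Consumer surplus falls by €2793.12 thousand.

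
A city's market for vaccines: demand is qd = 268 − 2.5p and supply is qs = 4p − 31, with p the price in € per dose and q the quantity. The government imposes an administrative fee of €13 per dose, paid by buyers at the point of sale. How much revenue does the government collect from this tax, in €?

Tax revenue = €1729.

Before the tax: set 268 − 2.5p = 4p − 31 → p* = €46, q* = 153.
With the tax collected from buyers, demand (in seller-price terms) shifts: qd = 268 − 2.5(p + 13).
Solving gives q = 133 with buyers paying €54 and sellers receiving €41 (the €13 wedge).
Revenue = t · Q = 13 · 133 = €1729.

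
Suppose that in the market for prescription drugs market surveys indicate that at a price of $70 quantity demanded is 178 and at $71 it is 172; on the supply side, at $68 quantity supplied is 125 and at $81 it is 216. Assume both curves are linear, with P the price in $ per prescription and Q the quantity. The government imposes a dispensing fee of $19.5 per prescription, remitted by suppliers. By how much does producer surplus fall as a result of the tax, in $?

Producer surplus falls by $1156.5.

Demand slope: (172 − 178)/(71 − 70) = -6, so Qd = 598 − 6P.
Supply slope: (216 − 125)/(81 − 68) = 7, so Qs = 7P − 351.
Before the tax: set 598 − 6P = 7P − 351 → P* = $73, Q* = 160.
With the tax collected from suppliers, supply shifts: Qs = 7(P − 19.5) − 351.
New equilibrium: consumers pay $83.5, suppliers receive $64, Q = 97. (Wedge: Pb − Ps = 19.5.)
ΔPS is the trapezoid between Q = 97 and Q = 160 of height $9: ½ · (160 + 97) · 9 = $1156.5.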